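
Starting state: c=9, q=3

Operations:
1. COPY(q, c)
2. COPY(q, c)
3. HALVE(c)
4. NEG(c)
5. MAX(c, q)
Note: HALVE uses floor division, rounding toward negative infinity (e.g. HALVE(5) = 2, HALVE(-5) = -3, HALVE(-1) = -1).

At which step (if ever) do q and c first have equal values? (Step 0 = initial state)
Step 1

q and c first become equal after step 1.

Comparing values at each step:
Initial: q=3, c=9
After step 1: q=9, c=9 ← equal!
After step 2: q=9, c=9 ← equal!
After step 3: q=9, c=4
After step 4: q=9, c=-4
After step 5: q=9, c=9 ← equal!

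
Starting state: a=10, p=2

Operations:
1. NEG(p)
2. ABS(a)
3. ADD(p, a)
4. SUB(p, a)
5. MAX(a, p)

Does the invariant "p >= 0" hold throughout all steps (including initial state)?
No, violated after step 1

The invariant is violated after step 1.

State at each step:
Initial: a=10, p=2
After step 1: a=10, p=-2
After step 2: a=10, p=-2
After step 3: a=10, p=8
After step 4: a=10, p=-2
After step 5: a=10, p=-2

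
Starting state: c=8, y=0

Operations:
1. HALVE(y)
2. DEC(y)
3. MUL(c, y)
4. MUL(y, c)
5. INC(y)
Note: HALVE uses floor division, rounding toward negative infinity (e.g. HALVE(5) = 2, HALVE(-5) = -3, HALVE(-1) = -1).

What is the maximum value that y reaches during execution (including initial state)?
9

Values of y at each step:
Initial: y = 0
After step 1: y = 0
After step 2: y = -1
After step 3: y = -1
After step 4: y = 8
After step 5: y = 9 ← maximum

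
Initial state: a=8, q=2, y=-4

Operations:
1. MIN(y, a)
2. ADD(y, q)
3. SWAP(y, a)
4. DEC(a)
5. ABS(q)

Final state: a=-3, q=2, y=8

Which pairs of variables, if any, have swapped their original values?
None

Comparing initial and final values:
a: 8 → -3
q: 2 → 2
y: -4 → 8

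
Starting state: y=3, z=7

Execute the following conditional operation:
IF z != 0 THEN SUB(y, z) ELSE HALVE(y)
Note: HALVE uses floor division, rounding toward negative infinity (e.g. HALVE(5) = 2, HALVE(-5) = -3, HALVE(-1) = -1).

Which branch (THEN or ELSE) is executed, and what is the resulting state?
Branch: THEN, Final state: y=-4, z=7

Evaluating condition: z != 0
z = 7
Condition is True, so THEN branch executes
After SUB(y, z): y=-4, z=7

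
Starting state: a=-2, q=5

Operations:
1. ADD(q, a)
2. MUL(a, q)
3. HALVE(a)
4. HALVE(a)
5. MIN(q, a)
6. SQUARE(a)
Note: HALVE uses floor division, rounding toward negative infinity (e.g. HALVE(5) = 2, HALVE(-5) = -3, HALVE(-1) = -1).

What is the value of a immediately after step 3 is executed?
a = -3

Tracing a through execution:
Initial: a = -2
After step 1 (ADD(q, a)): a = -2
After step 2 (MUL(a, q)): a = -6
After step 3 (HALVE(a)): a = -3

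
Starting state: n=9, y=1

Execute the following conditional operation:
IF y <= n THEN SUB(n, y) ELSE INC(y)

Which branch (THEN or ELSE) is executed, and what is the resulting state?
Branch: THEN, Final state: n=8, y=1

Evaluating condition: y <= n
y = 1, n = 9
Condition is True, so THEN branch executes
After SUB(n, y): n=8, y=1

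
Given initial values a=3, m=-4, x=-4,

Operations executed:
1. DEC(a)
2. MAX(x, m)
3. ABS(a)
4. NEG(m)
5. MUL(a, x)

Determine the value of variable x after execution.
x = -4

Tracing execution:
Step 1: DEC(a) → x = -4
Step 2: MAX(x, m) → x = -4
Step 3: ABS(a) → x = -4
Step 4: NEG(m) → x = -4
Step 5: MUL(a, x) → x = -4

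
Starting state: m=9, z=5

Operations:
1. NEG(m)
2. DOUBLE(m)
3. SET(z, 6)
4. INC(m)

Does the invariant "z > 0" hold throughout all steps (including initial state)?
Yes

The invariant holds at every step.

State at each step:
Initial: m=9, z=5
After step 1: m=-9, z=5
After step 2: m=-18, z=5
After step 3: m=-18, z=6
After step 4: m=-17, z=6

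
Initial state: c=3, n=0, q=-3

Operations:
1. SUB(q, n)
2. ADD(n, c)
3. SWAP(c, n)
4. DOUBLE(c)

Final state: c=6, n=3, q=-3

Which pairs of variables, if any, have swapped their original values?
None

Comparing initial and final values:
n: 0 → 3
c: 3 → 6
q: -3 → -3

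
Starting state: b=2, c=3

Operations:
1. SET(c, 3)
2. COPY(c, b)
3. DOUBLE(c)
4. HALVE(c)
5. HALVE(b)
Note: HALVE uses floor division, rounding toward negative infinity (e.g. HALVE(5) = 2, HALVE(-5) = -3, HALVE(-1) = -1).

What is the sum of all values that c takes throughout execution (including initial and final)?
16

Values of c at each step:
Initial: c = 3
After step 1: c = 3
After step 2: c = 2
After step 3: c = 4
After step 4: c = 2
After step 5: c = 2
Sum = 3 + 3 + 2 + 4 + 2 + 2 = 16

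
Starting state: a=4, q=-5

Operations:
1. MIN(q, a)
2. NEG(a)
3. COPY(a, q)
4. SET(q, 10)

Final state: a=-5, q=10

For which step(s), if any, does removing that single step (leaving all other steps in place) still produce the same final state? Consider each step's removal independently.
Step(s) 1, 2

Testing removal of each single step:
Without step 1: final = a=-5, q=10 (same)
Without step 2: final = a=-5, q=10 (same)
Without step 3: final = a=-4, q=10 (different)
Without step 4: final = a=-5, q=-5 (different)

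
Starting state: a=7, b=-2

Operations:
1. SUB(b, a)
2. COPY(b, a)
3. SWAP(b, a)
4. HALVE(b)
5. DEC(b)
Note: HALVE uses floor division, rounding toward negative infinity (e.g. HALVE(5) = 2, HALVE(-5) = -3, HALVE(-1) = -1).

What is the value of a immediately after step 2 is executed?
a = 7

Tracing a through execution:
Initial: a = 7
After step 1 (SUB(b, a)): a = 7
After step 2 (COPY(b, a)): a = 7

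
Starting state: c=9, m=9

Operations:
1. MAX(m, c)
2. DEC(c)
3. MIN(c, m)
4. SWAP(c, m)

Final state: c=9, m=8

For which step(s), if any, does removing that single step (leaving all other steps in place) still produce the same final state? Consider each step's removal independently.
Step(s) 1, 3

Testing removal of each single step:
Without step 1: final = c=9, m=8 (same)
Without step 2: final = c=9, m=9 (different)
Without step 3: final = c=9, m=8 (same)
Without step 4: final = c=8, m=9 (different)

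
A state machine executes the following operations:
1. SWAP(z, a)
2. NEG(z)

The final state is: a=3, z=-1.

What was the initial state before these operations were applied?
a=1, z=3

Working backwards:
Final state: a=3, z=-1
Before step 2 (NEG(z)): a=3, z=1
Before step 1 (SWAP(z, a)): a=1, z=3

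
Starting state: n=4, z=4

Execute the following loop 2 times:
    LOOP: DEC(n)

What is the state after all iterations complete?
n=2, z=4

Iteration trace:
Start: n=4, z=4
After iteration 1: n=3, z=4
After iteration 2: n=2, z=4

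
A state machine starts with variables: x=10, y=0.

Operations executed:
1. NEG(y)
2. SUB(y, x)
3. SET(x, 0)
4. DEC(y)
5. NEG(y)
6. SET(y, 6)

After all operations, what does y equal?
y = 6

Tracing execution:
Step 1: NEG(y) → y = 0
Step 2: SUB(y, x) → y = -10
Step 3: SET(x, 0) → y = -10
Step 4: DEC(y) → y = -11
Step 5: NEG(y) → y = 11
Step 6: SET(y, 6) → y = 6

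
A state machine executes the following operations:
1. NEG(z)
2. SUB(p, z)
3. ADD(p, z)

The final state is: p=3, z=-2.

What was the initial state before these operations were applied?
p=3, z=2

Working backwards:
Final state: p=3, z=-2
Before step 3 (ADD(p, z)): p=5, z=-2
Before step 2 (SUB(p, z)): p=3, z=-2
Before step 1 (NEG(z)): p=3, z=2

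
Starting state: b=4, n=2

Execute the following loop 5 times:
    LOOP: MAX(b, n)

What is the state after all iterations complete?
b=4, n=2

Iteration trace:
Start: b=4, n=2
After iteration 1: b=4, n=2
After iteration 2: b=4, n=2
After iteration 3: b=4, n=2
After iteration 4: b=4, n=2
After iteration 5: b=4, n=2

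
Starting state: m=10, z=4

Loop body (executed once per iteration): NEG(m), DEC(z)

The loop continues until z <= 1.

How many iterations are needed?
3

Tracing iterations:
Initial: m=10, z=4
After iteration 1: m=-10, z=3
After iteration 2: m=10, z=2
After iteration 3: m=-10, z=1
z <= 1 now holds, so the loop exits after 3 iterations.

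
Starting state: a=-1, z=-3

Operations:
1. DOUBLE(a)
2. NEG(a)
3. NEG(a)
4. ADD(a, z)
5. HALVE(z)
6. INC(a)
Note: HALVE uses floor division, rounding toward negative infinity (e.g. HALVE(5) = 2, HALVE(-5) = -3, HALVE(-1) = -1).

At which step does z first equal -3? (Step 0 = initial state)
Step 0

Tracing z:
Initial: z = -3 ← first occurrence
After step 1: z = -3
After step 2: z = -3
After step 3: z = -3
After step 4: z = -3
After step 5: z = -2
After step 6: z = -2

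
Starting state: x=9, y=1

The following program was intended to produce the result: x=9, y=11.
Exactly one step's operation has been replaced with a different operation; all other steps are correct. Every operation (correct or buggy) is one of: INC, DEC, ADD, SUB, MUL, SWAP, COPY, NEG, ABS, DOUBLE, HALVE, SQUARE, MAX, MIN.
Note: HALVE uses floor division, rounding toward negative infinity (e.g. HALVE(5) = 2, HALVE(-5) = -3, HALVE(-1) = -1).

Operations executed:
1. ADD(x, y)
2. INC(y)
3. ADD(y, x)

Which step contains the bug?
Step 1

Trace with buggy code:
Initial: x=9, y=1
After step 1: x=10, y=1
After step 2: x=10, y=2
After step 3: x=10, y=12
Actual final x=10, y=12 ≠ expected x=9, y=11.
Step 1 is the only position where a single-operation replacement can produce the expected result.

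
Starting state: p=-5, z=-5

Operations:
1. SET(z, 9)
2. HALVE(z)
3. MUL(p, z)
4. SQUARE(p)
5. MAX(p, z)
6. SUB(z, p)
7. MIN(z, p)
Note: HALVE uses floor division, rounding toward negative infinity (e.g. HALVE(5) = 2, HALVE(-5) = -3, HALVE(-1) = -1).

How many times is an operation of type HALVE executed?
1

Counting HALVE operations:
Step 2: HALVE(z) ← HALVE
Total: 1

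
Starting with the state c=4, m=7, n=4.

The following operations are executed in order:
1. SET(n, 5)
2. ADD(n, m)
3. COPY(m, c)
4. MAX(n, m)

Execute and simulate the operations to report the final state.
{c: 4, m: 4, n: 12}

Step-by-step execution:
Initial: c=4, m=7, n=4
After step 1 (SET(n, 5)): c=4, m=7, n=5
After step 2 (ADD(n, m)): c=4, m=7, n=12
After step 3 (COPY(m, c)): c=4, m=4, n=12
After step 4 (MAX(n, m)): c=4, m=4, n=12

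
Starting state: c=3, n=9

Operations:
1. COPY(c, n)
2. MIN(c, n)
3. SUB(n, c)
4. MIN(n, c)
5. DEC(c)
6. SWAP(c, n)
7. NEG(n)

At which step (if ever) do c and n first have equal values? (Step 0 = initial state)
Step 1

c and n first become equal after step 1.

Comparing values at each step:
Initial: c=3, n=9
After step 1: c=9, n=9 ← equal!
After step 2: c=9, n=9 ← equal!
After step 3: c=9, n=0
After step 4: c=9, n=0
After step 5: c=8, n=0
After step 6: c=0, n=8
After step 7: c=0, n=-8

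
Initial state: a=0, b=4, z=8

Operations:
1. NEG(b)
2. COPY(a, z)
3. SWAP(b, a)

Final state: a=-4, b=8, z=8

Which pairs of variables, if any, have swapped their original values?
None

Comparing initial and final values:
z: 8 → 8
a: 0 → -4
b: 4 → 8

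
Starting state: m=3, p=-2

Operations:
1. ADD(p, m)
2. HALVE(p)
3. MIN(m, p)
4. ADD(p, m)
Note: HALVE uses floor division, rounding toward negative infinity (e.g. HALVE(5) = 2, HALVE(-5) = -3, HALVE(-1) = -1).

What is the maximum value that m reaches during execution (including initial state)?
3

Values of m at each step:
Initial: m = 3 ← maximum
After step 1: m = 3
After step 2: m = 3
After step 3: m = 0
After step 4: m = 0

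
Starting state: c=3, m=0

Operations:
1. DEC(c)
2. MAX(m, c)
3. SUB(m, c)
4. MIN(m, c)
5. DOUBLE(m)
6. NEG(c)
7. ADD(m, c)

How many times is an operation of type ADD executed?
1

Counting ADD operations:
Step 7: ADD(m, c) ← ADD
Total: 1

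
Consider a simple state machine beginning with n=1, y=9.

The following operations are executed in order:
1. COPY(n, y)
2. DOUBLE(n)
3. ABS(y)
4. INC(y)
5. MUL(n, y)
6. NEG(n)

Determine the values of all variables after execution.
{n: -180, y: 10}

Step-by-step execution:
Initial: n=1, y=9
After step 1 (COPY(n, y)): n=9, y=9
After step 2 (DOUBLE(n)): n=18, y=9
After step 3 (ABS(y)): n=18, y=9
After step 4 (INC(y)): n=18, y=10
After step 5 (MUL(n, y)): n=180, y=10
After step 6 (NEG(n)): n=-180, y=10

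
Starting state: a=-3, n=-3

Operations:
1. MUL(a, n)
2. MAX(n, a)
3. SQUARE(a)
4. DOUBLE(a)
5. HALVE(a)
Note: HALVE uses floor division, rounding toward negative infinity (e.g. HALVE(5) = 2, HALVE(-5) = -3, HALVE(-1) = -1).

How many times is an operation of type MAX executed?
1

Counting MAX operations:
Step 2: MAX(n, a) ← MAX
Total: 1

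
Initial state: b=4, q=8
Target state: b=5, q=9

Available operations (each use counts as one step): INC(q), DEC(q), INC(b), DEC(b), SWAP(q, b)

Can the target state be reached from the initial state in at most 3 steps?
Yes

Path (2 steps): INC(q) → INC(b)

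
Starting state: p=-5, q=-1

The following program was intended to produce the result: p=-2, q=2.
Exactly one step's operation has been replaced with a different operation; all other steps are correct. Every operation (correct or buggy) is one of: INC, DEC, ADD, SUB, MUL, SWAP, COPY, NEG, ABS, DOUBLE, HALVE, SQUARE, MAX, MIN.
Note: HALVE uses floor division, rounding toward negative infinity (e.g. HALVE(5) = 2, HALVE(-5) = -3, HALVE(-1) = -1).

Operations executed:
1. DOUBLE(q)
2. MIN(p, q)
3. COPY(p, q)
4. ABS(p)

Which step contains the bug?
Step 4

Trace with buggy code:
Initial: p=-5, q=-1
After step 1: p=-5, q=-2
After step 2: p=-5, q=-2
After step 3: p=-2, q=-2
After step 4: p=2, q=-2
Actual final p=2, q=-2 ≠ expected p=-2, q=2.
Step 4 is the only position where a single-operation replacement can produce the expected result.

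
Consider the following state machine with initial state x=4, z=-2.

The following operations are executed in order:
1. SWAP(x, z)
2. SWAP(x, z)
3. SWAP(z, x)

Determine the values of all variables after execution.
{x: -2, z: 4}

Step-by-step execution:
Initial: x=4, z=-2
After step 1 (SWAP(x, z)): x=-2, z=4
After step 2 (SWAP(x, z)): x=4, z=-2
After step 3 (SWAP(z, x)): x=-2, z=4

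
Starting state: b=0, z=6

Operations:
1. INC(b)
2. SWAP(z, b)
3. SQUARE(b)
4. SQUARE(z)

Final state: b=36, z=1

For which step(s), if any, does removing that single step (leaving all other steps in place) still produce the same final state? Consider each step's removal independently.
Step(s) 4

Testing removal of each single step:
Without step 1: final = b=36, z=0 (different)
Without step 2: final = b=1, z=36 (different)
Without step 3: final = b=6, z=1 (different)
Without step 4: final = b=36, z=1 (same)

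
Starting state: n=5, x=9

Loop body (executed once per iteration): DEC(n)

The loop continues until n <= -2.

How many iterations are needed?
7

Tracing iterations:
Initial: n=5, x=9
After iteration 1: n=4, x=9
After iteration 2: n=3, x=9
After iteration 3: n=2, x=9
After iteration 4: n=1, x=9
After iteration 5: n=0, x=9
After iteration 6: n=-1, x=9
After iteration 7: n=-2, x=9
n <= -2 now holds, so the loop exits after 7 iterations.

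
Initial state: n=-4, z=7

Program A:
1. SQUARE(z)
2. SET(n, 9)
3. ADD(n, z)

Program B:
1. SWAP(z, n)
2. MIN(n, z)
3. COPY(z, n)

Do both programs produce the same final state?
No

Program A final state: n=58, z=49
Program B final state: n=-4, z=-4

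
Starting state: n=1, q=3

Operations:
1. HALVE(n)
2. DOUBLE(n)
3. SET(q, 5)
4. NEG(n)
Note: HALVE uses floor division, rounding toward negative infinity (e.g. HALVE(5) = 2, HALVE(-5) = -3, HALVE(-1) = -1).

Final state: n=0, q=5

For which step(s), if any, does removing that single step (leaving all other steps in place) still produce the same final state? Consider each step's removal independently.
Step(s) 2, 4

Testing removal of each single step:
Without step 1: final = n=-2, q=5 (different)
Without step 2: final = n=0, q=5 (same)
Without step 3: final = n=0, q=3 (different)
Without step 4: final = n=0, q=5 (same)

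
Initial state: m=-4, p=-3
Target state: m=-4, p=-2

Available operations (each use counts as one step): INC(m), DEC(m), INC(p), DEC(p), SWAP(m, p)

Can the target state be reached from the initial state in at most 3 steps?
Yes

Path (1 step): INC(p)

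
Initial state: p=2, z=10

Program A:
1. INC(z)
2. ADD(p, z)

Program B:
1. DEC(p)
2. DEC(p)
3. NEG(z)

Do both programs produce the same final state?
No

Program A final state: p=13, z=11
Program B final state: p=0, z=-10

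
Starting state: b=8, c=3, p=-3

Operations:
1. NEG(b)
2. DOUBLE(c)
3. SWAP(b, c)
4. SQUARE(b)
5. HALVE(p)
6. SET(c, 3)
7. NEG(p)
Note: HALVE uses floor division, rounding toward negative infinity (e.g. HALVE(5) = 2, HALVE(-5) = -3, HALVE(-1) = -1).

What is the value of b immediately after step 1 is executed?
b = -8

Tracing b through execution:
Initial: b = 8
After step 1 (NEG(b)): b = -8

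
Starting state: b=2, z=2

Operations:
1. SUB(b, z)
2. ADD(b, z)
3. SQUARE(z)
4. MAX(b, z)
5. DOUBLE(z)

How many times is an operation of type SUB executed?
1

Counting SUB operations:
Step 1: SUB(b, z) ← SUB
Total: 1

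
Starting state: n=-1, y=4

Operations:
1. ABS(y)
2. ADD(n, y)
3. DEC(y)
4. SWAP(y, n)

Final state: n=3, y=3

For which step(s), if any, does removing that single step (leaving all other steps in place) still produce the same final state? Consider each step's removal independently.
Step(s) 1, 4

Testing removal of each single step:
Without step 1: final = n=3, y=3 (same)
Without step 2: final = n=3, y=-1 (different)
Without step 3: final = n=4, y=3 (different)
Without step 4: final = n=3, y=3 (same)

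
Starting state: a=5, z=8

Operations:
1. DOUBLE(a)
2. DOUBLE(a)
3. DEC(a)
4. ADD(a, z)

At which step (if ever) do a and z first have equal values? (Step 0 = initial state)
Never

a and z never become equal during execution.

Comparing values at each step:
Initial: a=5, z=8
After step 1: a=10, z=8
After step 2: a=20, z=8
After step 3: a=19, z=8
After step 4: a=27, z=8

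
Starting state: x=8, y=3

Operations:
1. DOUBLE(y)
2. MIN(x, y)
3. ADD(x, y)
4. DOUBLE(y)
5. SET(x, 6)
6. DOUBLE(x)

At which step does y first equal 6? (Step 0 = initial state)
Step 1

Tracing y:
Initial: y = 3
After step 1: y = 6 ← first occurrence
After step 2: y = 6
After step 3: y = 6
After step 4: y = 12
After step 5: y = 12
After step 6: y = 12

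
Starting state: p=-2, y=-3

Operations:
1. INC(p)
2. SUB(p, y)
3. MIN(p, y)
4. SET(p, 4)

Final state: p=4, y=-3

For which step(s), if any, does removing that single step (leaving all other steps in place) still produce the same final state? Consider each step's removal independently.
Step(s) 1, 2, 3

Testing removal of each single step:
Without step 1: final = p=4, y=-3 (same)
Without step 2: final = p=4, y=-3 (same)
Without step 3: final = p=4, y=-3 (same)
Without step 4: final = p=-3, y=-3 (different)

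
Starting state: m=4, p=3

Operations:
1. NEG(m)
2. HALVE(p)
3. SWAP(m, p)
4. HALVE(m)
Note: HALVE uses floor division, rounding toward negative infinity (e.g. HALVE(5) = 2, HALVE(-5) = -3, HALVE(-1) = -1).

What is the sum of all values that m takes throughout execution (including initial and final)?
-3

Values of m at each step:
Initial: m = 4
After step 1: m = -4
After step 2: m = -4
After step 3: m = 1
After step 4: m = 0
Sum = 4 + -4 + -4 + 1 + 0 = -3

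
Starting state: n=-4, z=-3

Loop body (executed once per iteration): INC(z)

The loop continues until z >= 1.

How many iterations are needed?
4

Tracing iterations:
Initial: n=-4, z=-3
After iteration 1: n=-4, z=-2
After iteration 2: n=-4, z=-1
After iteration 3: n=-4, z=0
After iteration 4: n=-4, z=1
z >= 1 now holds, so the loop exits after 4 iterations.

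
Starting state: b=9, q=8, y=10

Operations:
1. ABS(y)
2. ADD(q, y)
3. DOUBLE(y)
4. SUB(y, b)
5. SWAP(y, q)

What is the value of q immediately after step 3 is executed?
q = 18

Tracing q through execution:
Initial: q = 8
After step 1 (ABS(y)): q = 8
After step 2 (ADD(q, y)): q = 18
After step 3 (DOUBLE(y)): q = 18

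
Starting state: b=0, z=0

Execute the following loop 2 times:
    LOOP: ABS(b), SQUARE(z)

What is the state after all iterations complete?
b=0, z=0

Iteration trace:
Start: b=0, z=0
After iteration 1: b=0, z=0
After iteration 2: b=0, z=0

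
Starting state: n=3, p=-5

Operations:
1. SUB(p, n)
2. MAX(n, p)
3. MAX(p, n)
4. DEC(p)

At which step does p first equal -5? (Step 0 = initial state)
Step 0

Tracing p:
Initial: p = -5 ← first occurrence
After step 1: p = -8
After step 2: p = -8
After step 3: p = 3
After step 4: p = 2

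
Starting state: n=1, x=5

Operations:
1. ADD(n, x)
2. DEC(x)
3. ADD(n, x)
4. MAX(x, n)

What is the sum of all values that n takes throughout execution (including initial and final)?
33

Values of n at each step:
Initial: n = 1
After step 1: n = 6
After step 2: n = 6
After step 3: n = 10
After step 4: n = 10
Sum = 1 + 6 + 6 + 10 + 10 = 33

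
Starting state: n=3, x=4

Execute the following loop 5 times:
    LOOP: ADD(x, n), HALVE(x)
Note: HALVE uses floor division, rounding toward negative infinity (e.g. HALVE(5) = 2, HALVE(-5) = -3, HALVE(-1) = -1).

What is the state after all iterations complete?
n=3, x=3

Iteration trace:
Start: n=3, x=4
After iteration 1: n=3, x=3
After iteration 2: n=3, x=3
After iteration 3: n=3, x=3
After iteration 4: n=3, x=3
After iteration 5: n=3, x=3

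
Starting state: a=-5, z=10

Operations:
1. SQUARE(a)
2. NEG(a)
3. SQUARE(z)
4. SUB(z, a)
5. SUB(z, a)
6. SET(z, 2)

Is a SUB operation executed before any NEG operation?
No

First SUB: step 4
First NEG: step 2
Since 4 > 2, NEG comes first.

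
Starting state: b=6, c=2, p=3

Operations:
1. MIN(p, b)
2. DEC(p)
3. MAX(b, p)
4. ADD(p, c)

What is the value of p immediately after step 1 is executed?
p = 3

Tracing p through execution:
Initial: p = 3
After step 1 (MIN(p, b)): p = 3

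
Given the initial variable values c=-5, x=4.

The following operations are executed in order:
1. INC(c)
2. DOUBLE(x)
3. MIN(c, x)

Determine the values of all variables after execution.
{c: -4, x: 8}

Step-by-step execution:
Initial: c=-5, x=4
After step 1 (INC(c)): c=-4, x=4
After step 2 (DOUBLE(x)): c=-4, x=8
After step 3 (MIN(c, x)): c=-4, x=8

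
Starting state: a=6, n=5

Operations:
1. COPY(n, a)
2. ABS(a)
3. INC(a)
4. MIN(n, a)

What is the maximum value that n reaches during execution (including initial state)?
6

Values of n at each step:
Initial: n = 5
After step 1: n = 6 ← maximum
After step 2: n = 6
After step 3: n = 6
After step 4: n = 6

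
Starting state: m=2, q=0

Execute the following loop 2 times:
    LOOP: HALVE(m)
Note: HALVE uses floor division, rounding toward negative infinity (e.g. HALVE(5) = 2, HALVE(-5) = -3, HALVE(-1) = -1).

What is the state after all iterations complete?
m=0, q=0

Iteration trace:
Start: m=2, q=0
After iteration 1: m=1, q=0
After iteration 2: m=0, q=0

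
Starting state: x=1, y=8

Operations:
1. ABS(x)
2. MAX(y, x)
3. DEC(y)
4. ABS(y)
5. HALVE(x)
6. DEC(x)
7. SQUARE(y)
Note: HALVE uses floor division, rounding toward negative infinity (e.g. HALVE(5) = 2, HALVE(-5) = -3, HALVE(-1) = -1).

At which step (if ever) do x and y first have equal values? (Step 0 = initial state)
Never

x and y never become equal during execution.

Comparing values at each step:
Initial: x=1, y=8
After step 1: x=1, y=8
After step 2: x=1, y=8
After step 3: x=1, y=7
After step 4: x=1, y=7
After step 5: x=0, y=7
After step 6: x=-1, y=7
After step 7: x=-1, y=49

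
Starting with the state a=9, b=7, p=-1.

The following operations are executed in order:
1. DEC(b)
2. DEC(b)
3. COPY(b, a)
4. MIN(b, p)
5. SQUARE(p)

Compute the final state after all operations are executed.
{a: 9, b: -1, p: 1}

Step-by-step execution:
Initial: a=9, b=7, p=-1
After step 1 (DEC(b)): a=9, b=6, p=-1
After step 2 (DEC(b)): a=9, b=5, p=-1
After step 3 (COPY(b, a)): a=9, b=9, p=-1
After step 4 (MIN(b, p)): a=9, b=-1, p=-1
After step 5 (SQUARE(p)): a=9, b=-1, p=1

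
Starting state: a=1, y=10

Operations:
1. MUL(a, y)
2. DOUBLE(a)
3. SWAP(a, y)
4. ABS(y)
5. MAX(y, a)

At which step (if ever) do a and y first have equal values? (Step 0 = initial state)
Step 1

a and y first become equal after step 1.

Comparing values at each step:
Initial: a=1, y=10
After step 1: a=10, y=10 ← equal!
After step 2: a=20, y=10
After step 3: a=10, y=20
After step 4: a=10, y=20
After step 5: a=10, y=20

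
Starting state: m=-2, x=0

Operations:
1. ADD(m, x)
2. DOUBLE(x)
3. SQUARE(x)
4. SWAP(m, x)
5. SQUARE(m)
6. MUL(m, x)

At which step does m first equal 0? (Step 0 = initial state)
Step 4

Tracing m:
Initial: m = -2
After step 1: m = -2
After step 2: m = -2
After step 3: m = -2
After step 4: m = 0 ← first occurrence
After step 5: m = 0
After step 6: m = 0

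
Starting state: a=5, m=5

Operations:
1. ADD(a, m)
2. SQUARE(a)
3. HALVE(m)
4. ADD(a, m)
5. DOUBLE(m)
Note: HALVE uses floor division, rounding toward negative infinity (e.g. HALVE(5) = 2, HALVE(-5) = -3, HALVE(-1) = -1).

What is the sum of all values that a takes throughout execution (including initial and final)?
419

Values of a at each step:
Initial: a = 5
After step 1: a = 10
After step 2: a = 100
After step 3: a = 100
After step 4: a = 102
After step 5: a = 102
Sum = 5 + 10 + 100 + 100 + 102 + 102 = 419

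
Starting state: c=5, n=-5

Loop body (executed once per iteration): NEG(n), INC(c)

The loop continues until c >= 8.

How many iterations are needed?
3

Tracing iterations:
Initial: c=5, n=-5
After iteration 1: c=6, n=5
After iteration 2: c=7, n=-5
After iteration 3: c=8, n=5
c >= 8 now holds, so the loop exits after 3 iterations.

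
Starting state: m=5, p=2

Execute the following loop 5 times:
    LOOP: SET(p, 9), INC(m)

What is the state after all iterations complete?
m=10, p=9

Iteration trace:
Start: m=5, p=2
After iteration 1: m=6, p=9
After iteration 2: m=7, p=9
After iteration 3: m=8, p=9
After iteration 4: m=9, p=9
After iteration 5: m=10, p=9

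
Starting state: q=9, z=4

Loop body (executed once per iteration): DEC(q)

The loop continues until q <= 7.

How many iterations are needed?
2

Tracing iterations:
Initial: q=9, z=4
After iteration 1: q=8, z=4
After iteration 2: q=7, z=4
q <= 7 now holds, so the loop exits after 2 iterations.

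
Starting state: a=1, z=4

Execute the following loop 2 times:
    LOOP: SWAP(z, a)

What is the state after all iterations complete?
a=1, z=4

Iteration trace:
Start: a=1, z=4
After iteration 1: a=4, z=1
After iteration 2: a=1, z=4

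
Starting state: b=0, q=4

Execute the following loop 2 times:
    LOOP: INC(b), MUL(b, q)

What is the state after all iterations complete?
b=20, q=4

Iteration trace:
Start: b=0, q=4
After iteration 1: b=4, q=4
After iteration 2: b=20, q=4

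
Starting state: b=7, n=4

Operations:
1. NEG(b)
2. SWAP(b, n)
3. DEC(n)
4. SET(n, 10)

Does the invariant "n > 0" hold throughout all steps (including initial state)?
No, violated after step 2

The invariant is violated after step 2.

State at each step:
Initial: b=7, n=4
After step 1: b=-7, n=4
After step 2: b=4, n=-7
After step 3: b=4, n=-8
After step 4: b=4, n=10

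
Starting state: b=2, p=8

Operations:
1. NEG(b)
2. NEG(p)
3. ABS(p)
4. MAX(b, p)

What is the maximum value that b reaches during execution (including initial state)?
8

Values of b at each step:
Initial: b = 2
After step 1: b = -2
After step 2: b = -2
After step 3: b = -2
After step 4: b = 8 ← maximum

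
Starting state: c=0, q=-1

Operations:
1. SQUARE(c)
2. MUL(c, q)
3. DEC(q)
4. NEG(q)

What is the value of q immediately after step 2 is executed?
q = -1

Tracing q through execution:
Initial: q = -1
After step 1 (SQUARE(c)): q = -1
After step 2 (MUL(c, q)): q = -1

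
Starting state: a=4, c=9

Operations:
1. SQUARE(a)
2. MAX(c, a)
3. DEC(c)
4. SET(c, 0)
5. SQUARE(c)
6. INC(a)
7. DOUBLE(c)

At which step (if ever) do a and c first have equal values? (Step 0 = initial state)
Step 2

a and c first become equal after step 2.

Comparing values at each step:
Initial: a=4, c=9
After step 1: a=16, c=9
After step 2: a=16, c=16 ← equal!
After step 3: a=16, c=15
After step 4: a=16, c=0
After step 5: a=16, c=0
After step 6: a=17, c=0
After step 7: a=17, c=0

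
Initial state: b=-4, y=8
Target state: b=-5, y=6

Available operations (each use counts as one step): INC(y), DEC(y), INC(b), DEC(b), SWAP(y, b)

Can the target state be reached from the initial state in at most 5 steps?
Yes

Path (3 steps): DEC(y) → DEC(y) → DEC(b)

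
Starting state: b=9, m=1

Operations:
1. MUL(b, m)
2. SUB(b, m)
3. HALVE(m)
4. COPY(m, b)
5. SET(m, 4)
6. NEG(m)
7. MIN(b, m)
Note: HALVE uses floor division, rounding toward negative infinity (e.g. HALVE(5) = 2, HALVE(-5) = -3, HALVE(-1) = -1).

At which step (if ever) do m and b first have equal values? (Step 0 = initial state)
Step 4

m and b first become equal after step 4.

Comparing values at each step:
Initial: m=1, b=9
After step 1: m=1, b=9
After step 2: m=1, b=8
After step 3: m=0, b=8
After step 4: m=8, b=8 ← equal!
After step 5: m=4, b=8
After step 6: m=-4, b=8
After step 7: m=-4, b=-4 ← equal!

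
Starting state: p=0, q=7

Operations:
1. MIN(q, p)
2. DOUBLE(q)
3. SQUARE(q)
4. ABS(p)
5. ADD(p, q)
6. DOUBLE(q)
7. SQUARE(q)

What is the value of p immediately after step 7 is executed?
p = 0

Tracing p through execution:
Initial: p = 0
After step 1 (MIN(q, p)): p = 0
After step 2 (DOUBLE(q)): p = 0
After step 3 (SQUARE(q)): p = 0
After step 4 (ABS(p)): p = 0
After step 5 (ADD(p, q)): p = 0
After step 6 (DOUBLE(q)): p = 0
After step 7 (SQUARE(q)): p = 0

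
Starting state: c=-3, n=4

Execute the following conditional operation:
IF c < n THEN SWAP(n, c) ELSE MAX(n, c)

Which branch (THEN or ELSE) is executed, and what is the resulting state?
Branch: THEN, Final state: c=4, n=-3

Evaluating condition: c < n
c = -3, n = 4
Condition is True, so THEN branch executes
After SWAP(n, c): c=4, n=-3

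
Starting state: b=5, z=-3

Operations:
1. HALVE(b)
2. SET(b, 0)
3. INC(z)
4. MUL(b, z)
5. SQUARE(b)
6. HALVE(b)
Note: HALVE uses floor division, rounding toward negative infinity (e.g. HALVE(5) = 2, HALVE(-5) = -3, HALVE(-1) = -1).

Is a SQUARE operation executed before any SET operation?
No

First SQUARE: step 5
First SET: step 2
Since 5 > 2, SET comes first.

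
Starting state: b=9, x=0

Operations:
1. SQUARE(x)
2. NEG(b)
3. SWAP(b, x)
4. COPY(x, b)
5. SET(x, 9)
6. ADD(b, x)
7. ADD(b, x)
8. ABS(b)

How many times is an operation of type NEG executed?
1

Counting NEG operations:
Step 2: NEG(b) ← NEG
Total: 1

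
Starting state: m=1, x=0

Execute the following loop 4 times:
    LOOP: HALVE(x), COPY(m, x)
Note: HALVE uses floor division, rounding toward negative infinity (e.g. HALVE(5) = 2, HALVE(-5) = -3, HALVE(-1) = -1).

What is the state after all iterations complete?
m=0, x=0

Iteration trace:
Start: m=1, x=0
After iteration 1: m=0, x=0
After iteration 2: m=0, x=0
After iteration 3: m=0, x=0
After iteration 4: m=0, x=0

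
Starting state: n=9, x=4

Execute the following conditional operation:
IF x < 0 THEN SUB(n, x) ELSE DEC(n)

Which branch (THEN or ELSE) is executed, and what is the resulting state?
Branch: ELSE, Final state: n=8, x=4

Evaluating condition: x < 0
x = 4
Condition is False, so ELSE branch executes
After DEC(n): n=8, x=4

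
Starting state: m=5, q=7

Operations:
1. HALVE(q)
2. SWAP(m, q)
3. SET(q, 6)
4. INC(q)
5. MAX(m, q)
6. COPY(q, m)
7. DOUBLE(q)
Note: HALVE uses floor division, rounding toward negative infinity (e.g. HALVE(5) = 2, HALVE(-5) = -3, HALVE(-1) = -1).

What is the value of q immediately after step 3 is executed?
q = 6

Tracing q through execution:
Initial: q = 7
After step 1 (HALVE(q)): q = 3
After step 2 (SWAP(m, q)): q = 5
After step 3 (SET(q, 6)): q = 6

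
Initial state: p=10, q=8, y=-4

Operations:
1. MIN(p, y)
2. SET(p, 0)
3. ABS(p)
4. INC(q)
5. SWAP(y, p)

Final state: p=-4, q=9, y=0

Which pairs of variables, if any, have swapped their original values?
None

Comparing initial and final values:
p: 10 → -4
y: -4 → 0
q: 8 → 9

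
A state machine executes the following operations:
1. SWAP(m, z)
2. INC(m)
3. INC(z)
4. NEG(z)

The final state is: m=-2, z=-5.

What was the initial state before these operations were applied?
m=4, z=-3

Working backwards:
Final state: m=-2, z=-5
Before step 4 (NEG(z)): m=-2, z=5
Before step 3 (INC(z)): m=-2, z=4
Before step 2 (INC(m)): m=-3, z=4
Before step 1 (SWAP(m, z)): m=4, z=-3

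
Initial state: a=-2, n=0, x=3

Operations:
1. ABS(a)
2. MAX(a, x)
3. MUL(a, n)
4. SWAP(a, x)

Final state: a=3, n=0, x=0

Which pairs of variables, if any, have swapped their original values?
None

Comparing initial and final values:
a: -2 → 3
n: 0 → 0
x: 3 → 0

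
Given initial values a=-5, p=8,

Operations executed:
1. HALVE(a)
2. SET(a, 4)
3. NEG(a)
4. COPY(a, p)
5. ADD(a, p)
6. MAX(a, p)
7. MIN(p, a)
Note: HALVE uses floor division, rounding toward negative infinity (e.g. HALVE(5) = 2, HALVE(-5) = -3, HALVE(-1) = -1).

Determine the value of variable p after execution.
p = 8

Tracing execution:
Step 1: HALVE(a) → p = 8
Step 2: SET(a, 4) → p = 8
Step 3: NEG(a) → p = 8
Step 4: COPY(a, p) → p = 8
Step 5: ADD(a, p) → p = 8
Step 6: MAX(a, p) → p = 8
Step 7: MIN(p, a) → p = 8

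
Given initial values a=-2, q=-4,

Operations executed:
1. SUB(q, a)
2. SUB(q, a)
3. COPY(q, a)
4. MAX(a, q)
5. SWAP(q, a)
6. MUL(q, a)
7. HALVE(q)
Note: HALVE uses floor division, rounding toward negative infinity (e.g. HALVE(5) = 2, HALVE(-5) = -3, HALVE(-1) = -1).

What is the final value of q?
q = 2

Tracing execution:
Step 1: SUB(q, a) → q = -2
Step 2: SUB(q, a) → q = 0
Step 3: COPY(q, a) → q = -2
Step 4: MAX(a, q) → q = -2
Step 5: SWAP(q, a) → q = -2
Step 6: MUL(q, a) → q = 4
Step 7: HALVE(q) → q = 2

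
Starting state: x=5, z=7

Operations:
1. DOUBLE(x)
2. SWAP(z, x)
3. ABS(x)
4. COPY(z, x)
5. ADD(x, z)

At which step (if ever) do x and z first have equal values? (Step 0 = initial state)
Step 4

x and z first become equal after step 4.

Comparing values at each step:
Initial: x=5, z=7
After step 1: x=10, z=7
After step 2: x=7, z=10
After step 3: x=7, z=10
After step 4: x=7, z=7 ← equal!
After step 5: x=14, z=7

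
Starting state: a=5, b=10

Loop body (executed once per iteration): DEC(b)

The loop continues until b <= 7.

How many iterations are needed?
3

Tracing iterations:
Initial: a=5, b=10
After iteration 1: a=5, b=9
After iteration 2: a=5, b=8
After iteration 3: a=5, b=7
b <= 7 now holds, so the loop exits after 3 iterations.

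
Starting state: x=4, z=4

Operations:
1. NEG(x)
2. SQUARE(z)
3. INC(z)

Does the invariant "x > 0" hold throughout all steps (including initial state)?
No, violated after step 1

The invariant is violated after step 1.

State at each step:
Initial: x=4, z=4
After step 1: x=-4, z=4
After step 2: x=-4, z=16
After step 3: x=-4, z=17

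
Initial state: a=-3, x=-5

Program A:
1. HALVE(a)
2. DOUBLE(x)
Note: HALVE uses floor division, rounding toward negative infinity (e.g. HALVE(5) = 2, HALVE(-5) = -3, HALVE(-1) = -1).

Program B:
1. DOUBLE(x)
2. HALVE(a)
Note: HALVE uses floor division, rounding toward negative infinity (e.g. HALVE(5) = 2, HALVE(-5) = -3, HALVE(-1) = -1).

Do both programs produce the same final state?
Yes

Program A final state: a=-2, x=-10
Program B final state: a=-2, x=-10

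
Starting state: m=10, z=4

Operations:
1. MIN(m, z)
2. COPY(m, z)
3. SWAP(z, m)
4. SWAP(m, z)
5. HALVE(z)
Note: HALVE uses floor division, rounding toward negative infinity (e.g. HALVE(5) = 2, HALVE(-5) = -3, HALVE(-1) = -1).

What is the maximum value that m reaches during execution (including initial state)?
10

Values of m at each step:
Initial: m = 10 ← maximum
After step 1: m = 4
After step 2: m = 4
After step 3: m = 4
After step 4: m = 4
After step 5: m = 4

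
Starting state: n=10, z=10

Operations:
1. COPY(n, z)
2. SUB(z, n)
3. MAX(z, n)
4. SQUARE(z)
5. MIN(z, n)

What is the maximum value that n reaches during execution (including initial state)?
10

Values of n at each step:
Initial: n = 10 ← maximum
After step 1: n = 10
After step 2: n = 10
After step 3: n = 10
After step 4: n = 10
After step 5: n = 10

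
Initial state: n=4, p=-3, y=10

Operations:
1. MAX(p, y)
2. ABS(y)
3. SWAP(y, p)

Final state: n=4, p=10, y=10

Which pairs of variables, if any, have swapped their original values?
None

Comparing initial and final values:
n: 4 → 4
y: 10 → 10
p: -3 → 10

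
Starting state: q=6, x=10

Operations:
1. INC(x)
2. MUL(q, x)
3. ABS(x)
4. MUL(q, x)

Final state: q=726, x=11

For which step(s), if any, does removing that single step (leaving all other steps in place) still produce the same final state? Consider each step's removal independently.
Step(s) 3

Testing removal of each single step:
Without step 1: final = q=600, x=10 (different)
Without step 2: final = q=66, x=11 (different)
Without step 3: final = q=726, x=11 (same)
Without step 4: final = q=66, x=11 (different)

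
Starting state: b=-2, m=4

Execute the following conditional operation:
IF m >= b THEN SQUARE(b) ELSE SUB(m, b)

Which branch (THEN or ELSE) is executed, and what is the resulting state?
Branch: THEN, Final state: b=4, m=4

Evaluating condition: m >= b
m = 4, b = -2
Condition is True, so THEN branch executes
After SQUARE(b): b=4, m=4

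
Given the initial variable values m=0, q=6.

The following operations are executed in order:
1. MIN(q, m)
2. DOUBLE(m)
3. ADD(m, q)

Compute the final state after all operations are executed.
{m: 0, q: 0}

Step-by-step execution:
Initial: m=0, q=6
After step 1 (MIN(q, m)): m=0, q=0
After step 2 (DOUBLE(m)): m=0, q=0
After step 3 (ADD(m, q)): m=0, q=0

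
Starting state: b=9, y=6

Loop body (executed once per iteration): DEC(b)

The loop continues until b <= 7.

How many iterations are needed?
2

Tracing iterations:
Initial: b=9, y=6
After iteration 1: b=8, y=6
After iteration 2: b=7, y=6
b <= 7 now holds, so the loop exits after 2 iterations.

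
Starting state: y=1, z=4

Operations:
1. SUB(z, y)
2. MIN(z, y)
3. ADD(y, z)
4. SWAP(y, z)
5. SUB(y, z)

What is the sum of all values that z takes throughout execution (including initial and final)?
13

Values of z at each step:
Initial: z = 4
After step 1: z = 3
After step 2: z = 1
After step 3: z = 1
After step 4: z = 2
After step 5: z = 2
Sum = 4 + 3 + 1 + 1 + 2 + 2 = 13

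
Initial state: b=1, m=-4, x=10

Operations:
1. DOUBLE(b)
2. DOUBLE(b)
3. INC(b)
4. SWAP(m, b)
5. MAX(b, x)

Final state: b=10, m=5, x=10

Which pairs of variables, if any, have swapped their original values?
None

Comparing initial and final values:
m: -4 → 5
b: 1 → 10
x: 10 → 10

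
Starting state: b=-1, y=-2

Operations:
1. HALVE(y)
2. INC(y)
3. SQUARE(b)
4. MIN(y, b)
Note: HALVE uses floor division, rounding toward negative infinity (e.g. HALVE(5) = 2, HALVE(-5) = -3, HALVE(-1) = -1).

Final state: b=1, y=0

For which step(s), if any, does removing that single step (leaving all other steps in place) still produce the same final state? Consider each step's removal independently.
Step(s) 4

Testing removal of each single step:
Without step 1: final = b=1, y=-1 (different)
Without step 2: final = b=1, y=-1 (different)
Without step 3: final = b=-1, y=-1 (different)
Without step 4: final = b=1, y=0 (same)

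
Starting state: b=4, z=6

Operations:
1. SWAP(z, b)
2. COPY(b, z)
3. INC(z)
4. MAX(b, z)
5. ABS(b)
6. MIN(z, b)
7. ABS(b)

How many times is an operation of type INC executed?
1

Counting INC operations:
Step 3: INC(z) ← INC
Total: 1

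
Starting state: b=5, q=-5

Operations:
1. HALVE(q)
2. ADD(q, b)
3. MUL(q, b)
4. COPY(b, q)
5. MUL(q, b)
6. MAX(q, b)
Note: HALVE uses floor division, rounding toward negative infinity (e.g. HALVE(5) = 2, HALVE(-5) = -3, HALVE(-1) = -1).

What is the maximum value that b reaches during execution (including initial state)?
10

Values of b at each step:
Initial: b = 5
After step 1: b = 5
After step 2: b = 5
After step 3: b = 5
After step 4: b = 10 ← maximum
After step 5: b = 10
After step 6: b = 10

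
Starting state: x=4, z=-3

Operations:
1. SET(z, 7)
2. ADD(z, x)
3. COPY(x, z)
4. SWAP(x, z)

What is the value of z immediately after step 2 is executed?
z = 11

Tracing z through execution:
Initial: z = -3
After step 1 (SET(z, 7)): z = 7
After step 2 (ADD(z, x)): z = 11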